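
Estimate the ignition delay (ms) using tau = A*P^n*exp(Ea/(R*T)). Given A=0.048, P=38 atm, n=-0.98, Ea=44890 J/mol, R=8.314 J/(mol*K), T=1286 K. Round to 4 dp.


tau = A * P^n * exp(Ea/(R*T))
P^n = 38^(-0.98) = 0.02830167
Ea/(R*T) = 44890/(8.314*1286) = 4.198543
exp(Ea/(R*T)) = 66.589247
tau = 0.048 * 0.02830167 * 66.589247 = 0.0905 ms


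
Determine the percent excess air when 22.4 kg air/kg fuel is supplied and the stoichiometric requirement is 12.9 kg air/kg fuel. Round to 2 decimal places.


Excess air = actual - stoichiometric = 22.4 - 12.9 = 9.50 kg/kg fuel
Excess air % = (excess / stoich) * 100 = (9.50 / 12.9) * 100 = 73.64%


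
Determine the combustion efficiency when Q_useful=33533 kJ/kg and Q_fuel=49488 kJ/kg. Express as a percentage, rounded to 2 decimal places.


Efficiency = (Q_useful / Q_fuel) * 100
Efficiency = (33533 / 49488) * 100
Efficiency = 0.6776 * 100 = 67.76%


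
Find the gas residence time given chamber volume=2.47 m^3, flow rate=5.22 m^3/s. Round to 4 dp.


tau = V / Q_flow
tau = 2.47 / 5.22 = 0.4732 s


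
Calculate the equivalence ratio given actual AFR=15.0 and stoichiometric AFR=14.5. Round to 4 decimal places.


phi = AFR_stoich / AFR_actual
phi = 14.5 / 15.0 = 0.9667


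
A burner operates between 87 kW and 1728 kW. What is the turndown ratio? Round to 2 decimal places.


TDR = Q_max / Q_min
TDR = 1728 / 87 = 19.86


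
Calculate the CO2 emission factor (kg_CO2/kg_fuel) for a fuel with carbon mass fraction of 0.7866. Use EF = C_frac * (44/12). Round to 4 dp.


EF = C_frac * (M_CO2 / M_C)
EF = 0.7866 * (44/12)
EF = 0.7866 * 3.666667 = 2.8842 kg_CO2/kg_fuel


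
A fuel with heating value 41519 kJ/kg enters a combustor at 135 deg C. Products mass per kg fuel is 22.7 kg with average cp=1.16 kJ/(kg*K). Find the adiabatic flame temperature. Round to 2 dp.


T_ad = T_in + Hc / (m_p * cp)
Denominator = 22.7 * 1.16 = 26.3320
Temperature rise = 41519 / 26.3320 = 1576.75 K
T_ad = 135 + 1576.75 = 1711.75 deg C


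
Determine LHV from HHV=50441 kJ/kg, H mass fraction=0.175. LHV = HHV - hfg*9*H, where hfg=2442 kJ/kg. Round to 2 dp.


LHV = HHV - hfg * 9 * H
Water correction = 2442 * 9 * 0.175 = 3846.150 kJ/kg
LHV = 50441 - 3846.150 = 46594.85 kJ/kg


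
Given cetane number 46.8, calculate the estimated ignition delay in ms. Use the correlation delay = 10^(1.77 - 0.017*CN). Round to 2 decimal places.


delay = 10^(1.77 - 0.017*CN)
Exponent = 1.77 - 0.017*46.8 = 0.9744
delay = 10^0.9744 = 9.43 ms


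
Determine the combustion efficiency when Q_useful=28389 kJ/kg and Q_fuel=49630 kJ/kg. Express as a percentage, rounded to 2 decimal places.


Efficiency = (Q_useful / Q_fuel) * 100
Efficiency = (28389 / 49630) * 100
Efficiency = 0.5720 * 100 = 57.20%


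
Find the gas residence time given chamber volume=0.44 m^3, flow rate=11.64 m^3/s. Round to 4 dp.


tau = V / Q_flow
tau = 0.44 / 11.64 = 0.0378 s


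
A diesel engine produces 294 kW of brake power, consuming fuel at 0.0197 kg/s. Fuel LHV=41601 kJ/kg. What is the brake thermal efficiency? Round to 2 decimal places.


eta_BTE = (BP / (mf * LHV)) * 100
Denominator = 0.0197 * 41601 = 819.5397 kW
eta_BTE = (294 / 819.5397) * 100 = 35.87%


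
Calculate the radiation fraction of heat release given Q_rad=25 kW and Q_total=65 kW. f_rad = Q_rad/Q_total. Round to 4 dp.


f_rad = Q_rad / Q_total
f_rad = 25 / 65 = 0.3846


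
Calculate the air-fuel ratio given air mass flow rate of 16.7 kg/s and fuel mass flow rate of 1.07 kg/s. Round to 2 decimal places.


AFR = m_air / m_fuel
AFR = 16.7 / 1.07 = 15.61


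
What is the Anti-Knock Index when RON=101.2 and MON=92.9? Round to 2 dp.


AKI = (RON + MON) / 2
AKI = (101.2 + 92.9) / 2
AKI = 194.1 / 2 = 97.05


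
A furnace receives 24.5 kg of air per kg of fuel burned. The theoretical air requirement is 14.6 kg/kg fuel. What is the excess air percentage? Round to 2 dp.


Excess air = actual - stoichiometric = 24.5 - 14.6 = 9.90 kg/kg fuel
Excess air % = (excess / stoich) * 100 = (9.90 / 14.6) * 100 = 67.81%


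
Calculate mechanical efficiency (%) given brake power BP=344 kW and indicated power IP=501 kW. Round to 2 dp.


eta_mech = (BP / IP) * 100
Ratio = 344 / 501 = 0.6866
eta_mech = 0.6866 * 100 = 68.66%


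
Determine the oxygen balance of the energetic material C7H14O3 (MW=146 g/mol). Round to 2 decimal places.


OB = -1600 * (2C + H/2 - O) / MW
Inner = 2*7 + 14/2 - 3 = 18.00
OB = -1600 * 18.00 / 146 = -197.26%


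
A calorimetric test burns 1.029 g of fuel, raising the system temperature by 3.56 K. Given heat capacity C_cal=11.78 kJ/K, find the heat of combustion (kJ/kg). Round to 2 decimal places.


Hc = C_cal * delta_T / m_fuel
Q_released = 11.78 * 3.56 = 41.9368 kJ
m_fuel = 1.029 g = 1.029/1000 kg = 0.001029 kg
Hc = 41.9368 / 0.001029 = 40754.91 kJ/kg


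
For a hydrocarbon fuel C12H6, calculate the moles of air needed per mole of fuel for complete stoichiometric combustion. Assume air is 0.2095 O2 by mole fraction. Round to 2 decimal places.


Balanced combustion: C12H6 + 13.5 O2 -> 12 CO2 + 3 H2O
O2 needed = C + H/4 = 12 + 6/4 = 13.50 moles
Air moles = O2 / 0.2095 = 13.50 / 0.2095 = 64.44 moles air


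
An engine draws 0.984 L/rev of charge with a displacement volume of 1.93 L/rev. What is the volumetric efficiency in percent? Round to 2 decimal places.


eta_v = (V_actual / V_disp) * 100
Ratio = 0.984 / 1.93 = 0.5098
eta_v = 0.5098 * 100 = 50.98%


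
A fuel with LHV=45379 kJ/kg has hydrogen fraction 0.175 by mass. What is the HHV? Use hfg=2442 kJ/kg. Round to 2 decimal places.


HHV = LHV + hfg * 9 * H
Water addition = 2442 * 9 * 0.175 = 3846.150 kJ/kg
HHV = 45379 + 3846.150 = 49225.15 kJ/kg


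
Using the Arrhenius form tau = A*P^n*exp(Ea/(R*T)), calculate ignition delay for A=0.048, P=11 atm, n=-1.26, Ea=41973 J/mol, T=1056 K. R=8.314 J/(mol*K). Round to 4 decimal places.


tau = A * P^n * exp(Ea/(R*T))
P^n = 11^(-1.26) = 0.04873548
Ea/(R*T) = 41973/(8.314*1056) = 4.780750
exp(Ea/(R*T)) = 119.193763
tau = 0.048 * 0.04873548 * 119.193763 = 0.2788 ms


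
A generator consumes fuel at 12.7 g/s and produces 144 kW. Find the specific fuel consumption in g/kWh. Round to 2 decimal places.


SFC = (mf / BP) * 3600
Rate = 12.7 / 144 = 0.088194 g/(s*kW)
SFC = 0.088194 * 3600 = 317.50 g/kWh


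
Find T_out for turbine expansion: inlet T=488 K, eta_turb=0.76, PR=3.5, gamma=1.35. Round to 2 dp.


T_out = T_in * (1 - eta * (1 - PR^(-(gamma-1)/gamma)))
Exponent = -(1.35-1)/1.35 = -0.25925926
PR^exp = 3.5^(-0.25925926) = 0.72267881
Factor = 1 - 0.76*(1 - 0.72267881) = 0.78923590
T_out = 488 * 0.78923590 = 385.15 K


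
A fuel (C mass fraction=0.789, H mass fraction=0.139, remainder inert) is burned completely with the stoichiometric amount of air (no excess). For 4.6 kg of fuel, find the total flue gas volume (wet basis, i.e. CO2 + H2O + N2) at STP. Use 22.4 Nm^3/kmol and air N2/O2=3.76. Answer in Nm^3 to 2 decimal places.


Per kg fuel: CO2 = (C/12 kmol)*22.4 = (0.789/12)*22.4 = 1.47280 Nm^3
Per kg fuel: H2O = (H/2 kmol)*22.4 = (0.139/2)*22.4 = 1.55680 Nm^3
O2 needed per kg fuel = C/12 + H/4 = 0.789/12 + 0.139/4 = 0.10050000 kmol
Per kg fuel: N2 = O2*3.76*22.4 = 0.10050000*3.76*22.4 = 8.46451 Nm^3
Total per kg = 1.47280 + 1.55680 + 8.46451 = 11.49411 Nm^3
Total = 11.49411 * 4.6 = 52.87 Nm^3


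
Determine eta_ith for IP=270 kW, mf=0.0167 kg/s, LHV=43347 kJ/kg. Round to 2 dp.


eta_ith = (IP / (mf * LHV)) * 100
Denominator = 0.0167 * 43347 = 723.8949 kW
eta_ith = (270 / 723.8949) * 100 = 37.30%


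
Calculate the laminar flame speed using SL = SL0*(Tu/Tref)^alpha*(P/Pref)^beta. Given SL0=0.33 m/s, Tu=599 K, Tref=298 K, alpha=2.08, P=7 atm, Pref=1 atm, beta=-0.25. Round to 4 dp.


SL = SL0 * (Tu/Tref)^alpha * (P/Pref)^beta
T ratio = 599/298 = 2.01006711
(T ratio)^alpha = 2.01006711^2.08 = 4.272460
(P/Pref)^beta = 7^(-0.25) = 0.614788
SL = 0.33 * 4.272460 * 0.614788 = 0.8668 m/s


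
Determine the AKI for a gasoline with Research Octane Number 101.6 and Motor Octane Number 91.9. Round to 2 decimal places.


AKI = (RON + MON) / 2
AKI = (101.6 + 91.9) / 2
AKI = 193.5 / 2 = 96.75


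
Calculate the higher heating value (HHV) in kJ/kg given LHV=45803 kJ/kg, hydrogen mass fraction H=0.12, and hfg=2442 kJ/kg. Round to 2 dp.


HHV = LHV + hfg * 9 * H
Water addition = 2442 * 9 * 0.12 = 2637.360 kJ/kg
HHV = 45803 + 2637.360 = 48440.36 kJ/kg


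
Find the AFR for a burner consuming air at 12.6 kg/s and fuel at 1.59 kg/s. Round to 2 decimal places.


AFR = m_air / m_fuel
AFR = 12.6 / 1.59 = 7.92


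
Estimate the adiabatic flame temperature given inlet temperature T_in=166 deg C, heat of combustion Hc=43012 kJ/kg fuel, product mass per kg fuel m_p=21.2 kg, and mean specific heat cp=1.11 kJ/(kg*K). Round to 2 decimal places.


T_ad = T_in + Hc / (m_p * cp)
Denominator = 21.2 * 1.11 = 23.5320
Temperature rise = 43012 / 23.5320 = 1827.81 K
T_ad = 166 + 1827.81 = 1993.81 deg C


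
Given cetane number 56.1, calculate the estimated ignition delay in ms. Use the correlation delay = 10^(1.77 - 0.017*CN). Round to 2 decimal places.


delay = 10^(1.77 - 0.017*CN)
Exponent = 1.77 - 0.017*56.1 = 0.8163
delay = 10^0.8163 = 6.55 ms


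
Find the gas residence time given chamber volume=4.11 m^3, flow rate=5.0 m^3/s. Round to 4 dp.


tau = V / Q_flow
tau = 4.11 / 5.0 = 0.8220 s


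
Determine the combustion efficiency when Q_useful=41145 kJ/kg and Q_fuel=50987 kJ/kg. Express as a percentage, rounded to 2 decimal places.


Efficiency = (Q_useful / Q_fuel) * 100
Efficiency = (41145 / 50987) * 100
Efficiency = 0.8070 * 100 = 80.70%


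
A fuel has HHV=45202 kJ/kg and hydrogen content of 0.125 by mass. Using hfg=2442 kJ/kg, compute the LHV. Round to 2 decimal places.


LHV = HHV - hfg * 9 * H
Water correction = 2442 * 9 * 0.125 = 2747.250 kJ/kg
LHV = 45202 - 2747.250 = 42454.75 kJ/kg


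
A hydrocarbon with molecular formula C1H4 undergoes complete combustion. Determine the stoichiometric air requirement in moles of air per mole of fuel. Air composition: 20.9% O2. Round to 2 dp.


Balanced combustion: C1H4 + 2 O2 -> 1 CO2 + 2 H2O
O2 needed = C + H/4 = 1 + 4/4 = 2.00 moles
Air moles = O2 / 0.209 = 2.00 / 0.209 = 9.57 moles air


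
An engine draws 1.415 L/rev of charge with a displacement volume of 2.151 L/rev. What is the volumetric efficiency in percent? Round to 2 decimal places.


eta_v = (V_actual / V_disp) * 100
Ratio = 1.415 / 2.151 = 0.6578
eta_v = 0.6578 * 100 = 65.78%


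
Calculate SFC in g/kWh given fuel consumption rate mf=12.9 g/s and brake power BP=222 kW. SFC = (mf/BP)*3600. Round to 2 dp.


SFC = (mf / BP) * 3600
Rate = 12.9 / 222 = 0.058108 g/(s*kW)
SFC = 0.058108 * 3600 = 209.19 g/kWh


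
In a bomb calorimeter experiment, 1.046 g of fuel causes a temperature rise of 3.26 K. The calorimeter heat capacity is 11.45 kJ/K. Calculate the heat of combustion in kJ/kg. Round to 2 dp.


Hc = C_cal * delta_T / m_fuel
Q_released = 11.45 * 3.26 = 37.3270 kJ
m_fuel = 1.046 g = 1.046/1000 kg = 0.001046 kg
Hc = 37.3270 / 0.001046 = 35685.47 kJ/kg


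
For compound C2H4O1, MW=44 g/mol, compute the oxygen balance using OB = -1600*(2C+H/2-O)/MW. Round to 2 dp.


OB = -1600 * (2C + H/2 - O) / MW
Inner = 2*2 + 4/2 - 1 = 5.00
OB = -1600 * 5.00 / 44 = -181.82%


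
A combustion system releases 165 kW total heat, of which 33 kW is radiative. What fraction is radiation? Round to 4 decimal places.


f_rad = Q_rad / Q_total
f_rad = 33 / 165 = 0.2000


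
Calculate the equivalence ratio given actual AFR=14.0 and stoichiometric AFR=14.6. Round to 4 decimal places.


phi = AFR_stoich / AFR_actual
phi = 14.6 / 14.0 = 1.0429


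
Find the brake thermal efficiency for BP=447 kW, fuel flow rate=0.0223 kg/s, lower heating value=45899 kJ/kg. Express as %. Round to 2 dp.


eta_BTE = (BP / (mf * LHV)) * 100
Denominator = 0.0223 * 45899 = 1023.5477 kW
eta_BTE = (447 / 1023.5477) * 100 = 43.67%


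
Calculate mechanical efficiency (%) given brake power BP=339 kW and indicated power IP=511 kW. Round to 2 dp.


eta_mech = (BP / IP) * 100
Ratio = 339 / 511 = 0.6634
eta_mech = 0.6634 * 100 = 66.34%


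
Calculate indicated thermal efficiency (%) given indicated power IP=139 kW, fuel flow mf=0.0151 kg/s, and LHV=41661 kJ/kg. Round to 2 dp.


eta_ith = (IP / (mf * LHV)) * 100
Denominator = 0.0151 * 41661 = 629.0811 kW
eta_ith = (139 / 629.0811) * 100 = 22.10%


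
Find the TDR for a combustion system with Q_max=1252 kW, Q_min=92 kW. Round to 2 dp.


TDR = Q_max / Q_min
TDR = 1252 / 92 = 13.61


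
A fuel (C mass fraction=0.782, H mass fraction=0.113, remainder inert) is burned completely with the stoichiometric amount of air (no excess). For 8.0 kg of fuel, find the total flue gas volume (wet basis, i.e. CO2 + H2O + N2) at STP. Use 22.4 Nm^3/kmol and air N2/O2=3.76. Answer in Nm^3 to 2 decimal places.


Per kg fuel: CO2 = (C/12 kmol)*22.4 = (0.782/12)*22.4 = 1.45973 Nm^3
Per kg fuel: H2O = (H/2 kmol)*22.4 = (0.113/2)*22.4 = 1.26560 Nm^3
O2 needed per kg fuel = C/12 + H/4 = 0.782/12 + 0.113/4 = 0.09341667 kmol
Per kg fuel: N2 = O2*3.76*22.4 = 0.09341667*3.76*22.4 = 7.86793 Nm^3
Total per kg = 1.45973 + 1.26560 + 7.86793 = 10.59326 Nm^3
Total = 10.59326 * 8.0 = 84.75 Nm^3


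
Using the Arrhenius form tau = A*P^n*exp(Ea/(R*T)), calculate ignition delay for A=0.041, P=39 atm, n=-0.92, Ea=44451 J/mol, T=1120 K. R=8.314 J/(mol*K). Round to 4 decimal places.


tau = A * P^n * exp(Ea/(R*T))
P^n = 39^(-0.92) = 0.03437325
Ea/(R*T) = 44451/(8.314*1120) = 4.773682
exp(Ea/(R*T)) = 118.354231
tau = 0.041 * 0.03437325 * 118.354231 = 0.1668 ms


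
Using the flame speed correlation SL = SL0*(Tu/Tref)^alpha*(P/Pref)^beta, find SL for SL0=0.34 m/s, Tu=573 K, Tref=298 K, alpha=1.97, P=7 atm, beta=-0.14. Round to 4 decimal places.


SL = SL0 * (Tu/Tref)^alpha * (P/Pref)^beta
T ratio = 573/298 = 1.92281879
(T ratio)^alpha = 1.92281879^1.97 = 3.625422
(P/Pref)^beta = 7^(-0.14) = 0.761529
SL = 0.34 * 3.625422 * 0.761529 = 0.9387 m/s


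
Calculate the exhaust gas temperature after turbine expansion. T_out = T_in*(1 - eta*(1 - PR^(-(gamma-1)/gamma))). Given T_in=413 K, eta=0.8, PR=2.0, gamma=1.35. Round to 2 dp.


T_out = T_in * (1 - eta * (1 - PR^(-(gamma-1)/gamma)))
Exponent = -(1.35-1)/1.35 = -0.25925926
PR^exp = 2.0^(-0.25925926) = 0.83551680
Factor = 1 - 0.8*(1 - 0.83551680) = 0.86841344
T_out = 413 * 0.86841344 = 358.65 K


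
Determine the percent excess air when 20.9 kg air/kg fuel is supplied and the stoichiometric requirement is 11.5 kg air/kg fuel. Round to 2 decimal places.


Excess air = actual - stoichiometric = 20.9 - 11.5 = 9.40 kg/kg fuel
Excess air % = (excess / stoich) * 100 = (9.40 / 11.5) * 100 = 81.74%


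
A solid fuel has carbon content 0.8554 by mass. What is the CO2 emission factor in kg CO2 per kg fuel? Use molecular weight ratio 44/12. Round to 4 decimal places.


EF = C_frac * (M_CO2 / M_C)
EF = 0.8554 * (44/12)
EF = 0.8554 * 3.666667 = 3.1365 kg_CO2/kg_fuel


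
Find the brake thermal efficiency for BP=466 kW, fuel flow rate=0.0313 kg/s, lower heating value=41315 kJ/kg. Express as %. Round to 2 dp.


eta_BTE = (BP / (mf * LHV)) * 100
Denominator = 0.0313 * 41315 = 1293.1595 kW
eta_BTE = (466 / 1293.1595) * 100 = 36.04%


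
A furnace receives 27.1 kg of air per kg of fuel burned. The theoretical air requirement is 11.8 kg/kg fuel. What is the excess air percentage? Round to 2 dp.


Excess air = actual - stoichiometric = 27.1 - 11.8 = 15.30 kg/kg fuel
Excess air % = (excess / stoich) * 100 = (15.30 / 11.8) * 100 = 129.66%


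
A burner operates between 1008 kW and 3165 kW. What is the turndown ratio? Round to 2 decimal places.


TDR = Q_max / Q_min
TDR = 3165 / 1008 = 3.14


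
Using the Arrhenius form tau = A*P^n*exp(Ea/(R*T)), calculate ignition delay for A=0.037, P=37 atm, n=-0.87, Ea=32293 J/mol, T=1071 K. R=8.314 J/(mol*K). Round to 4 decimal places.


tau = A * P^n * exp(Ea/(R*T))
P^n = 37^(-0.87) = 0.04321798
Ea/(R*T) = 32293/(8.314*1071) = 3.626677
exp(Ea/(R*T)) = 37.587712
tau = 0.037 * 0.04321798 * 37.587712 = 0.0601 ms


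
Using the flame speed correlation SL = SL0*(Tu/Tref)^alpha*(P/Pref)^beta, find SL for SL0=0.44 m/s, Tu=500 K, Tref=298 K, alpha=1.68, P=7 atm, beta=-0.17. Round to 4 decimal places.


SL = SL0 * (Tu/Tref)^alpha * (P/Pref)^beta
T ratio = 500/298 = 1.67785235
(T ratio)^alpha = 1.67785235^1.68 = 2.385538
(P/Pref)^beta = 7^(-0.17) = 0.718345
SL = 0.44 * 2.385538 * 0.718345 = 0.7540 m/s


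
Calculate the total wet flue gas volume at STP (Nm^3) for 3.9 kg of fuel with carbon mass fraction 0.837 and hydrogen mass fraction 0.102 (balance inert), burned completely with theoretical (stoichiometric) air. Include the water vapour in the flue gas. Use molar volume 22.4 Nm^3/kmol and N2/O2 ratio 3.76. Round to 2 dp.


Per kg fuel: CO2 = (C/12 kmol)*22.4 = (0.837/12)*22.4 = 1.56240 Nm^3
Per kg fuel: H2O = (H/2 kmol)*22.4 = (0.102/2)*22.4 = 1.14240 Nm^3
O2 needed per kg fuel = C/12 + H/4 = 0.837/12 + 0.102/4 = 0.09525000 kmol
Per kg fuel: N2 = O2*3.76*22.4 = 0.09525000*3.76*22.4 = 8.02234 Nm^3
Total per kg = 1.56240 + 1.14240 + 8.02234 = 10.72714 Nm^3
Total = 10.72714 * 3.9 = 41.84 Nm^3


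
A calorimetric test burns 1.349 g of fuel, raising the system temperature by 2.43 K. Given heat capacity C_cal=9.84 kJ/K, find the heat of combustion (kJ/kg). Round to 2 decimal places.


Hc = C_cal * delta_T / m_fuel
Q_released = 9.84 * 2.43 = 23.9112 kJ
m_fuel = 1.349 g = 1.349/1000 kg = 0.001349 kg
Hc = 23.9112 / 0.001349 = 17725.13 kJ/kg


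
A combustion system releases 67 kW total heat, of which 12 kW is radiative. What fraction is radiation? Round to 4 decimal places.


f_rad = Q_rad / Q_total
f_rad = 12 / 67 = 0.1791


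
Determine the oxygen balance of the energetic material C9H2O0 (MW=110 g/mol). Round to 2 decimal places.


OB = -1600 * (2C + H/2 - O) / MW
Inner = 2*9 + 2/2 - 0 = 19.00
OB = -1600 * 19.00 / 110 = -276.36%


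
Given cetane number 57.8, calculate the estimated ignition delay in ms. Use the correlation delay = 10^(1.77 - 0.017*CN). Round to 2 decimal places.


delay = 10^(1.77 - 0.017*CN)
Exponent = 1.77 - 0.017*57.8 = 0.7874
delay = 10^0.7874 = 6.13 ms


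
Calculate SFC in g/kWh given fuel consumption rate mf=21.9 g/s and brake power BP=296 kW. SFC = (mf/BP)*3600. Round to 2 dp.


SFC = (mf / BP) * 3600
Rate = 21.9 / 296 = 0.073986 g/(s*kW)
SFC = 0.073986 * 3600 = 266.35 g/kWh


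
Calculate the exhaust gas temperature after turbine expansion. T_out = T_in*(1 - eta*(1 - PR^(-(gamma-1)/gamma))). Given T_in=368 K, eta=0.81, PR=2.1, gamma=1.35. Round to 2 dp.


T_out = T_in * (1 - eta * (1 - PR^(-(gamma-1)/gamma)))
Exponent = -(1.35-1)/1.35 = -0.25925926
PR^exp = 2.1^(-0.25925926) = 0.82501466
Factor = 1 - 0.81*(1 - 0.82501466) = 0.85826187
T_out = 368 * 0.85826187 = 315.84 K


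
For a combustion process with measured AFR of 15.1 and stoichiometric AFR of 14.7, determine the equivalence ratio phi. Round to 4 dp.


phi = AFR_stoich / AFR_actual
phi = 14.7 / 15.1 = 0.9735


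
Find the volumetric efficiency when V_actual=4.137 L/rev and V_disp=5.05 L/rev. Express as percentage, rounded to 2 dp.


eta_v = (V_actual / V_disp) * 100
Ratio = 4.137 / 5.05 = 0.8192
eta_v = 0.8192 * 100 = 81.92%


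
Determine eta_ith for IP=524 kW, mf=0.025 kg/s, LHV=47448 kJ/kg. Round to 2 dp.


eta_ith = (IP / (mf * LHV)) * 100
Denominator = 0.025 * 47448 = 1186.2000 kW
eta_ith = (524 / 1186.2000) * 100 = 44.17%


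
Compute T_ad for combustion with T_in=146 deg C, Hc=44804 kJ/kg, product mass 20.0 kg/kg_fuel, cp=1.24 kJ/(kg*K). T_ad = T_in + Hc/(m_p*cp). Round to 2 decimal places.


T_ad = T_in + Hc / (m_p * cp)
Denominator = 20.0 * 1.24 = 24.8000
Temperature rise = 44804 / 24.8000 = 1806.61 K
T_ad = 146 + 1806.61 = 1952.61 deg C


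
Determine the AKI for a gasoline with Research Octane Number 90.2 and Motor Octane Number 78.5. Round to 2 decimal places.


AKI = (RON + MON) / 2
AKI = (90.2 + 78.5) / 2
AKI = 168.7 / 2 = 84.35


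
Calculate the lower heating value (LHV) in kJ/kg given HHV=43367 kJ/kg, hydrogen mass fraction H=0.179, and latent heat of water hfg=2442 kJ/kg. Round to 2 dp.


LHV = HHV - hfg * 9 * H
Water correction = 2442 * 9 * 0.179 = 3934.062 kJ/kg
LHV = 43367 - 3934.062 = 39432.94 kJ/kg


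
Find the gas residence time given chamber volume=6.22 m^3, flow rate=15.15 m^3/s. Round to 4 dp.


tau = V / Q_flow
tau = 6.22 / 15.15 = 0.4106 s


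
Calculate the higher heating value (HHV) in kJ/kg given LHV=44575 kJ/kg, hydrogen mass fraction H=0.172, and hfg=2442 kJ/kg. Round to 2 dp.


HHV = LHV + hfg * 9 * H
Water addition = 2442 * 9 * 0.172 = 3780.216 kJ/kg
HHV = 44575 + 3780.216 = 48355.22 kJ/kg


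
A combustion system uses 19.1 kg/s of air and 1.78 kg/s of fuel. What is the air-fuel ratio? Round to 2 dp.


AFR = m_air / m_fuel
AFR = 19.1 / 1.78 = 10.73


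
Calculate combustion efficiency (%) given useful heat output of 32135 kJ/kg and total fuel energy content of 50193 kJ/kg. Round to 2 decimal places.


Efficiency = (Q_useful / Q_fuel) * 100
Efficiency = (32135 / 50193) * 100
Efficiency = 0.6402 * 100 = 64.02%


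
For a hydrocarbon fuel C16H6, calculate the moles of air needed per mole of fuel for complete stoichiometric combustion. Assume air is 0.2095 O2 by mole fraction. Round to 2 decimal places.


Balanced combustion: C16H6 + 17.5 O2 -> 16 CO2 + 3 H2O
O2 needed = C + H/4 = 16 + 6/4 = 17.50 moles
Air moles = O2 / 0.2095 = 17.50 / 0.2095 = 83.53 moles air


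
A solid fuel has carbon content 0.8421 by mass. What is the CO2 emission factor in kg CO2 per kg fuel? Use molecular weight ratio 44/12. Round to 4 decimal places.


EF = C_frac * (M_CO2 / M_C)
EF = 0.8421 * (44/12)
EF = 0.8421 * 3.666667 = 3.0877 kg_CO2/kg_fuel


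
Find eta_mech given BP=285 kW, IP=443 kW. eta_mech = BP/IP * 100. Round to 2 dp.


eta_mech = (BP / IP) * 100
Ratio = 285 / 443 = 0.6433
eta_mech = 0.6433 * 100 = 64.33%


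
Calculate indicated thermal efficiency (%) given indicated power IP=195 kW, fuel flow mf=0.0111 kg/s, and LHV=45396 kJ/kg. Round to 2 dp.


eta_ith = (IP / (mf * LHV)) * 100
Denominator = 0.0111 * 45396 = 503.8956 kW
eta_ith = (195 / 503.8956) * 100 = 38.70%


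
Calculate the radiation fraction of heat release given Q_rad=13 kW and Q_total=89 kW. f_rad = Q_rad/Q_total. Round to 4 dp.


f_rad = Q_rad / Q_total
f_rad = 13 / 89 = 0.1461


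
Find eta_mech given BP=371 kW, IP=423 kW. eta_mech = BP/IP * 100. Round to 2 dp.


eta_mech = (BP / IP) * 100
Ratio = 371 / 423 = 0.8771
eta_mech = 0.8771 * 100 = 87.71%


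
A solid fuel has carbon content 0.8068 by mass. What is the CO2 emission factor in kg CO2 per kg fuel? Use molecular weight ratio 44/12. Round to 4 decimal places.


EF = C_frac * (M_CO2 / M_C)
EF = 0.8068 * (44/12)
EF = 0.8068 * 3.666667 = 2.9583 kg_CO2/kg_fuel


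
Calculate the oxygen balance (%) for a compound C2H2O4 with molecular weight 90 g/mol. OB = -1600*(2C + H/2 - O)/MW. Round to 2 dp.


OB = -1600 * (2C + H/2 - O) / MW
Inner = 2*2 + 2/2 - 4 = 1.00
OB = -1600 * 1.00 / 90 = -17.78%


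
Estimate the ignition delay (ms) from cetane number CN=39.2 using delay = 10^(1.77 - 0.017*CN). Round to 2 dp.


delay = 10^(1.77 - 0.017*CN)
Exponent = 1.77 - 0.017*39.2 = 1.1036
delay = 10^1.1036 = 12.69 ms


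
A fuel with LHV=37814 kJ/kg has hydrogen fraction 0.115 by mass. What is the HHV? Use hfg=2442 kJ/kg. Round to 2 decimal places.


HHV = LHV + hfg * 9 * H
Water addition = 2442 * 9 * 0.115 = 2527.470 kJ/kg
HHV = 37814 + 2527.470 = 40341.47 kJ/kg


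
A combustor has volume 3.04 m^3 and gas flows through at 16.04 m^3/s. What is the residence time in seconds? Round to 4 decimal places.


tau = V / Q_flow
tau = 3.04 / 16.04 = 0.1895 s


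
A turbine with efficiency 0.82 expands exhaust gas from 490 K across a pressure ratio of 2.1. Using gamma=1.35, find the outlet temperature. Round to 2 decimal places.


T_out = T_in * (1 - eta * (1 - PR^(-(gamma-1)/gamma)))
Exponent = -(1.35-1)/1.35 = -0.25925926
PR^exp = 2.1^(-0.25925926) = 0.82501466
Factor = 1 - 0.82*(1 - 0.82501466) = 0.85651202
T_out = 490 * 0.85651202 = 419.69 K


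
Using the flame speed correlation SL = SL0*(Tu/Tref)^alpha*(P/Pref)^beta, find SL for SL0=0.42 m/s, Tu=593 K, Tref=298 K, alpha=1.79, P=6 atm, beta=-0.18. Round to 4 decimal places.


SL = SL0 * (Tu/Tref)^alpha * (P/Pref)^beta
T ratio = 593/298 = 1.98993289
(T ratio)^alpha = 1.98993289^1.79 = 3.427053
(P/Pref)^beta = 6^(-0.18) = 0.724324
SL = 0.42 * 3.427053 * 0.724324 = 1.0426 m/s


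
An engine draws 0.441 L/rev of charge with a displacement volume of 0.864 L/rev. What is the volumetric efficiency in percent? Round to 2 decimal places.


eta_v = (V_actual / V_disp) * 100
Ratio = 0.441 / 0.864 = 0.5104
eta_v = 0.5104 * 100 = 51.04%


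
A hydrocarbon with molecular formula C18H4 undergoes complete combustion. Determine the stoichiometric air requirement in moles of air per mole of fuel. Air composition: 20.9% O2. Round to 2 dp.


Balanced combustion: C18H4 + 19 O2 -> 18 CO2 + 2 H2O
O2 needed = C + H/4 = 18 + 4/4 = 19.00 moles
Air moles = O2 / 0.209 = 19.00 / 0.209 = 90.91 moles air


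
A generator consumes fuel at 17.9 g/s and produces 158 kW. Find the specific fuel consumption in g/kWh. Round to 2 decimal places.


SFC = (mf / BP) * 3600
Rate = 17.9 / 158 = 0.113291 g/(s*kW)
SFC = 0.113291 * 3600 = 407.85 g/kWh


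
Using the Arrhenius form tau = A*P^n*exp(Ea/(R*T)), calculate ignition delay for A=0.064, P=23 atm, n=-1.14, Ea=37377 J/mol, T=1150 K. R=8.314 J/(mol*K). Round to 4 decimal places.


tau = A * P^n * exp(Ea/(R*T))
P^n = 23^(-1.14) = 0.02803046
Ea/(R*T) = 37377/(8.314*1150) = 3.909278
exp(Ea/(R*T)) = 49.862949
tau = 0.064 * 0.02803046 * 49.862949 = 0.0895 ms


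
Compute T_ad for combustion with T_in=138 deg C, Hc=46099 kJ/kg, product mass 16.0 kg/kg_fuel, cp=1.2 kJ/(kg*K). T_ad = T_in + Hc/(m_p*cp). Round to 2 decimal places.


T_ad = T_in + Hc / (m_p * cp)
Denominator = 16.0 * 1.2 = 19.2000
Temperature rise = 46099 / 19.2000 = 2400.99 K
T_ad = 138 + 2400.99 = 2538.99 deg C


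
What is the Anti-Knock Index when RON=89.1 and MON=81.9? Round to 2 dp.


AKI = (RON + MON) / 2
AKI = (89.1 + 81.9) / 2
AKI = 171.0 / 2 = 85.50


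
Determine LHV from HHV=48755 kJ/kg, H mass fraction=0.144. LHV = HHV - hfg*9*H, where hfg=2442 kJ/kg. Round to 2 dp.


LHV = HHV - hfg * 9 * H
Water correction = 2442 * 9 * 0.144 = 3164.832 kJ/kg
LHV = 48755 - 3164.832 = 45590.17 kJ/kg


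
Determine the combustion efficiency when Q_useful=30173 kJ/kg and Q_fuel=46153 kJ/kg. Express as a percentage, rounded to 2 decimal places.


Efficiency = (Q_useful / Q_fuel) * 100
Efficiency = (30173 / 46153) * 100
Efficiency = 0.6538 * 100 = 65.38%


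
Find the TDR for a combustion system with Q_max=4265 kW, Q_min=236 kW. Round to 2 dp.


TDR = Q_max / Q_min
TDR = 4265 / 236 = 18.07


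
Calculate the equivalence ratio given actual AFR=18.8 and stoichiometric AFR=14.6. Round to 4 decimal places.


phi = AFR_stoich / AFR_actual
phi = 14.6 / 18.8 = 0.7766


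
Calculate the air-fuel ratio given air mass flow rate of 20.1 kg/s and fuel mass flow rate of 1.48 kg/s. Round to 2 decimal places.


AFR = m_air / m_fuel
AFR = 20.1 / 1.48 = 13.58


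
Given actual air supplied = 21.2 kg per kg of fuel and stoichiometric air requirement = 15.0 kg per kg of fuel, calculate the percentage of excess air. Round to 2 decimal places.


Excess air = actual - stoichiometric = 21.2 - 15.0 = 6.20 kg/kg fuel
Excess air % = (excess / stoich) * 100 = (6.20 / 15.0) * 100 = 41.33%


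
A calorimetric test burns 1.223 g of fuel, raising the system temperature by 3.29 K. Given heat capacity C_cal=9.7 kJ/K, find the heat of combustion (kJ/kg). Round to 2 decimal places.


Hc = C_cal * delta_T / m_fuel
Q_released = 9.7 * 3.29 = 31.9130 kJ
m_fuel = 1.223 g = 1.223/1000 kg = 0.001223 kg
Hc = 31.9130 / 0.001223 = 26094.03 kJ/kg


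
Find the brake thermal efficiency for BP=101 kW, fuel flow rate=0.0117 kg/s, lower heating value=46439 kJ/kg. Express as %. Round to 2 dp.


eta_BTE = (BP / (mf * LHV)) * 100
Denominator = 0.0117 * 46439 = 543.3363 kW
eta_BTE = (101 / 543.3363) * 100 = 18.59%


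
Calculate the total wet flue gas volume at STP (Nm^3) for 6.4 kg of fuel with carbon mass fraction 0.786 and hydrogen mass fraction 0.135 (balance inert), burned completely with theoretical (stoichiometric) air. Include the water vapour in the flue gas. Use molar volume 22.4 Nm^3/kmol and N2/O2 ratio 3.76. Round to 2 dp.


Per kg fuel: CO2 = (C/12 kmol)*22.4 = (0.786/12)*22.4 = 1.46720 Nm^3
Per kg fuel: H2O = (H/2 kmol)*22.4 = (0.135/2)*22.4 = 1.51200 Nm^3
O2 needed per kg fuel = C/12 + H/4 = 0.786/12 + 0.135/4 = 0.09925000 kmol
Per kg fuel: N2 = O2*3.76*22.4 = 0.09925000*3.76*22.4 = 8.35923 Nm^3
Total per kg = 1.46720 + 1.51200 + 8.35923 = 11.33843 Nm^3
Total = 11.33843 * 6.4 = 72.57 Nm^3


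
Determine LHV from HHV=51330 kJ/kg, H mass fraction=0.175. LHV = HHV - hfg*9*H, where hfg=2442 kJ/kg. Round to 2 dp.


LHV = HHV - hfg * 9 * H
Water correction = 2442 * 9 * 0.175 = 3846.150 kJ/kg
LHV = 51330 - 3846.150 = 47483.85 kJ/kg


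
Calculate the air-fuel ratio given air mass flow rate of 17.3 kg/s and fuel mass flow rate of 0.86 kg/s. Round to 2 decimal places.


AFR = m_air / m_fuel
AFR = 17.3 / 0.86 = 20.12


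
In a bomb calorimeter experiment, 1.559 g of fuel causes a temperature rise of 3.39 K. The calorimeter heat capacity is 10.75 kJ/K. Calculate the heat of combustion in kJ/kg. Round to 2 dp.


Hc = C_cal * delta_T / m_fuel
Q_released = 10.75 * 3.39 = 36.4425 kJ
m_fuel = 1.559 g = 1.559/1000 kg = 0.001559 kg
Hc = 36.4425 / 0.001559 = 23375.56 kJ/kg


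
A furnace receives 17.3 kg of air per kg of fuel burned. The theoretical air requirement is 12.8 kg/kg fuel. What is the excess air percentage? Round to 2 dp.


Excess air = actual - stoichiometric = 17.3 - 12.8 = 4.50 kg/kg fuel
Excess air % = (excess / stoich) * 100 = (4.50 / 12.8) * 100 = 35.16%


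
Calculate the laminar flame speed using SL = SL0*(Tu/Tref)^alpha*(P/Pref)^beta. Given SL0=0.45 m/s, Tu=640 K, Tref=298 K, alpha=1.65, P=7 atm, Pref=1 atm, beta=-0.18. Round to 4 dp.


SL = SL0 * (Tu/Tref)^alpha * (P/Pref)^beta
T ratio = 640/298 = 2.14765101
(T ratio)^alpha = 2.14765101^1.65 = 3.529719
(P/Pref)^beta = 7^(-0.18) = 0.704502
SL = 0.45 * 3.529719 * 0.704502 = 1.1190 m/s


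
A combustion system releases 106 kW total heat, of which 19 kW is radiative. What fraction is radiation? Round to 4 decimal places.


f_rad = Q_rad / Q_total
f_rad = 19 / 106 = 0.1792


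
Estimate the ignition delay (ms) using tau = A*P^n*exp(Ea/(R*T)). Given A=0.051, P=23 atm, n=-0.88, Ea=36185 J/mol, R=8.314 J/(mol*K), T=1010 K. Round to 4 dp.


tau = A * P^n * exp(Ea/(R*T))
P^n = 23^(-0.88) = 0.06334021
Ea/(R*T) = 36185/(8.314*1010) = 4.309205
exp(Ea/(R*T)) = 74.381353
tau = 0.051 * 0.06334021 * 74.381353 = 0.2403 ms


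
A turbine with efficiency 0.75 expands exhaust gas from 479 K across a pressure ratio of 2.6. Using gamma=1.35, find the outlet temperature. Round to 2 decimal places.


T_out = T_in * (1 - eta * (1 - PR^(-(gamma-1)/gamma)))
Exponent = -(1.35-1)/1.35 = -0.25925926
PR^exp = 2.6^(-0.25925926) = 0.78057442
Factor = 1 - 0.75*(1 - 0.78057442) = 0.83543082
T_out = 479 * 0.83543082 = 400.17 K


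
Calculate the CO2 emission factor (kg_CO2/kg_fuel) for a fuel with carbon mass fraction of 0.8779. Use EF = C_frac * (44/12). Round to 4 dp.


EF = C_frac * (M_CO2 / M_C)
EF = 0.8779 * (44/12)
EF = 0.8779 * 3.666667 = 3.2190 kg_CO2/kg_fuel


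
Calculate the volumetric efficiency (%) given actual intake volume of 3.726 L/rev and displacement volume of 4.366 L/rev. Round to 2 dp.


eta_v = (V_actual / V_disp) * 100
Ratio = 3.726 / 4.366 = 0.8534
eta_v = 0.8534 * 100 = 85.34%


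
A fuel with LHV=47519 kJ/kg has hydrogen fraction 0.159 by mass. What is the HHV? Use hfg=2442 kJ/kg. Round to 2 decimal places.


HHV = LHV + hfg * 9 * H
Water addition = 2442 * 9 * 0.159 = 3494.502 kJ/kg
HHV = 47519 + 3494.502 = 51013.50 kJ/kg


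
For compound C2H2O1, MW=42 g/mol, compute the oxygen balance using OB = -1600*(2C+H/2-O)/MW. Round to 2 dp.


OB = -1600 * (2C + H/2 - O) / MW
Inner = 2*2 + 2/2 - 1 = 4.00
OB = -1600 * 4.00 / 42 = -152.38%


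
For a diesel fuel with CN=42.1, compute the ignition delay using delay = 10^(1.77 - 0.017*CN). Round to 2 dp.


delay = 10^(1.77 - 0.017*CN)
Exponent = 1.77 - 0.017*42.1 = 1.0543
delay = 10^1.0543 = 11.33 ms


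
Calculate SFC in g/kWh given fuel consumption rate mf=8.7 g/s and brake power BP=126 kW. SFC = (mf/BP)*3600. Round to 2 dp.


SFC = (mf / BP) * 3600
Rate = 8.7 / 126 = 0.069048 g/(s*kW)
SFC = 0.069048 * 3600 = 248.57 g/kWh


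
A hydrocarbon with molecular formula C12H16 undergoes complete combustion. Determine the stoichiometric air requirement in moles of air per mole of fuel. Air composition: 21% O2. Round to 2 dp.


Balanced combustion: C12H16 + 16 O2 -> 12 CO2 + 8 H2O
O2 needed = C + H/4 = 12 + 16/4 = 16.00 moles
Air moles = O2 / 0.21 = 16.00 / 0.21 = 76.19 moles air


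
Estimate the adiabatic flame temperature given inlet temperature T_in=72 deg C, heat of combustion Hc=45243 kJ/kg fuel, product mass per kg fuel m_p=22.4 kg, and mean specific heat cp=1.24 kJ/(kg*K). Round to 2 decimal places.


T_ad = T_in + Hc / (m_p * cp)
Denominator = 22.4 * 1.24 = 27.7760
Temperature rise = 45243 / 27.7760 = 1628.85 K
T_ad = 72 + 1628.85 = 1700.85 deg C


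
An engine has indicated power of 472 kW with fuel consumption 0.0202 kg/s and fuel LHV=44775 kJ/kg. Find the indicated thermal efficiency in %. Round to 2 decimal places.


eta_ith = (IP / (mf * LHV)) * 100
Denominator = 0.0202 * 44775 = 904.4550 kW
eta_ith = (472 / 904.4550) * 100 = 52.19%


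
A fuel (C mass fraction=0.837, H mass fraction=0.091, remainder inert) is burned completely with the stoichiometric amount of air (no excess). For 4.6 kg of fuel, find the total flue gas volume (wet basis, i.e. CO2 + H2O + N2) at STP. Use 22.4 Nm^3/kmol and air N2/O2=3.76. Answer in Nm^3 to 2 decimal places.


Per kg fuel: CO2 = (C/12 kmol)*22.4 = (0.837/12)*22.4 = 1.56240 Nm^3
Per kg fuel: H2O = (H/2 kmol)*22.4 = (0.091/2)*22.4 = 1.01920 Nm^3
O2 needed per kg fuel = C/12 + H/4 = 0.837/12 + 0.091/4 = 0.09250000 kmol
Per kg fuel: N2 = O2*3.76*22.4 = 0.09250000*3.76*22.4 = 7.79072 Nm^3
Total per kg = 1.56240 + 1.01920 + 7.79072 = 10.37232 Nm^3
Total = 10.37232 * 4.6 = 47.71 Nm^3


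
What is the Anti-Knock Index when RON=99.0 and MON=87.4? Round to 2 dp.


AKI = (RON + MON) / 2
AKI = (99.0 + 87.4) / 2
AKI = 186.4 / 2 = 93.20


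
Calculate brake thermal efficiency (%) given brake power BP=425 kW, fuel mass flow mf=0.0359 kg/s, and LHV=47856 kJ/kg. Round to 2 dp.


eta_BTE = (BP / (mf * LHV)) * 100
Denominator = 0.0359 * 47856 = 1718.0304 kW
eta_BTE = (425 / 1718.0304) * 100 = 24.74%


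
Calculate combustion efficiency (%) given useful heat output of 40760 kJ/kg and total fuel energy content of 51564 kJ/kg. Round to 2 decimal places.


Efficiency = (Q_useful / Q_fuel) * 100
Efficiency = (40760 / 51564) * 100
Efficiency = 0.7905 * 100 = 79.05%


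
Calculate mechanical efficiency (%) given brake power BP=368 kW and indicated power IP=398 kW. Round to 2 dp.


eta_mech = (BP / IP) * 100
Ratio = 368 / 398 = 0.9246
eta_mech = 0.9246 * 100 = 92.46%


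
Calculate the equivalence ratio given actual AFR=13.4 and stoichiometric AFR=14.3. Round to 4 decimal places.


phi = AFR_stoich / AFR_actual
phi = 14.3 / 13.4 = 1.0672


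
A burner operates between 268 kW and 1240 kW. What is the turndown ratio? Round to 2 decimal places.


TDR = Q_max / Q_min
TDR = 1240 / 268 = 4.63


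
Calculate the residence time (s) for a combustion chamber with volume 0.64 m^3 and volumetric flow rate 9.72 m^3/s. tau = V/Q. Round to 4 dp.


tau = V / Q_flow
tau = 0.64 / 9.72 = 0.0658 s


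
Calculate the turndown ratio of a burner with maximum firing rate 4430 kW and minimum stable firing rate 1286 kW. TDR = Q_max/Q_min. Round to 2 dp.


TDR = Q_max / Q_min
TDR = 4430 / 1286 = 3.44


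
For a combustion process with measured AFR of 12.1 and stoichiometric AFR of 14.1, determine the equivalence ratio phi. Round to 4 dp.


phi = AFR_stoich / AFR_actual
phi = 14.1 / 12.1 = 1.1653


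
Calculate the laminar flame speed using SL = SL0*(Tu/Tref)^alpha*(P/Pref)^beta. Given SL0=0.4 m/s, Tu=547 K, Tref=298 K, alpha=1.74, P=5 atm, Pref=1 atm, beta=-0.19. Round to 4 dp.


SL = SL0 * (Tu/Tref)^alpha * (P/Pref)^beta
T ratio = 547/298 = 1.83557047
(T ratio)^alpha = 1.83557047^1.74 = 2.877144
(P/Pref)^beta = 5^(-0.19) = 0.736539
SL = 0.4 * 2.877144 * 0.736539 = 0.8477 m/s


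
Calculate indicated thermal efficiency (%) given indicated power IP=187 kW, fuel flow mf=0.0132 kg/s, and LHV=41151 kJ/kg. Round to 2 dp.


eta_ith = (IP / (mf * LHV)) * 100
Denominator = 0.0132 * 41151 = 543.1932 kW
eta_ith = (187 / 543.1932) * 100 = 34.43%


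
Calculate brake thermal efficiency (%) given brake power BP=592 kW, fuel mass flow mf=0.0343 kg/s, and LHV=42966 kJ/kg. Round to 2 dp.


eta_BTE = (BP / (mf * LHV)) * 100
Denominator = 0.0343 * 42966 = 1473.7338 kW
eta_BTE = (592 / 1473.7338) * 100 = 40.17%


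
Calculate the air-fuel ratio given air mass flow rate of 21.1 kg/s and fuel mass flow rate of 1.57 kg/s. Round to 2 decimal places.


AFR = m_air / m_fuel
AFR = 21.1 / 1.57 = 13.44


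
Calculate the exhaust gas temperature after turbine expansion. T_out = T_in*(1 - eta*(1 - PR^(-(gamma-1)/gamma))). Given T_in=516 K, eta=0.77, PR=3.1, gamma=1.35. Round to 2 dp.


T_out = T_in * (1 - eta * (1 - PR^(-(gamma-1)/gamma)))
Exponent = -(1.35-1)/1.35 = -0.25925926
PR^exp = 3.1^(-0.25925926) = 0.74577862
Factor = 1 - 0.77*(1 - 0.74577862) = 0.80424954
T_out = 516 * 0.80424954 = 414.99 K


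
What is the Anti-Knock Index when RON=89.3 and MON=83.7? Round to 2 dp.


AKI = (RON + MON) / 2
AKI = (89.3 + 83.7) / 2
AKI = 173.0 / 2 = 86.50


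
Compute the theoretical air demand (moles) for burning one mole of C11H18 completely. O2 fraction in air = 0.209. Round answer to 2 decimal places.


Balanced combustion: C11H18 + 15.5 O2 -> 11 CO2 + 9 H2O
O2 needed = C + H/4 = 11 + 18/4 = 15.50 moles
Air moles = O2 / 0.209 = 15.50 / 0.209 = 74.16 moles air


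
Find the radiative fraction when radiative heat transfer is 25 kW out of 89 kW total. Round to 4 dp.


f_rad = Q_rad / Q_total
f_rad = 25 / 89 = 0.2809


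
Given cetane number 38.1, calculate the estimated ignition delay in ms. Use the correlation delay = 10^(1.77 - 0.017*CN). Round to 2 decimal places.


delay = 10^(1.77 - 0.017*CN)
Exponent = 1.77 - 0.017*38.1 = 1.1223
delay = 10^1.1223 = 13.25 ms


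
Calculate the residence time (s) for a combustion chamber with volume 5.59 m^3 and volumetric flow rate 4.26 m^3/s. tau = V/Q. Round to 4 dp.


tau = V / Q_flow
tau = 5.59 / 4.26 = 1.3122 s


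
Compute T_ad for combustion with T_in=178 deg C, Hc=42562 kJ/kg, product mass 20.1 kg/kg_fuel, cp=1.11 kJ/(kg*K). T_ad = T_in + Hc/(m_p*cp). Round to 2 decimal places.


T_ad = T_in + Hc / (m_p * cp)
Denominator = 20.1 * 1.11 = 22.3110
Temperature rise = 42562 / 22.3110 = 1907.67 K
T_ad = 178 + 1907.67 = 2085.67 deg C


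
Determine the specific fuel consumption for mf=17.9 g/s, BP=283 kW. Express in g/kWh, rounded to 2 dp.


SFC = (mf / BP) * 3600
Rate = 17.9 / 283 = 0.063251 g/(s*kW)
SFC = 0.063251 * 3600 = 227.70 g/kWh


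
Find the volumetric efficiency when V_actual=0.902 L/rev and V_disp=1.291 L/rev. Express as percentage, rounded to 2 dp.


eta_v = (V_actual / V_disp) * 100
Ratio = 0.902 / 1.291 = 0.6987
eta_v = 0.6987 * 100 = 69.87%
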